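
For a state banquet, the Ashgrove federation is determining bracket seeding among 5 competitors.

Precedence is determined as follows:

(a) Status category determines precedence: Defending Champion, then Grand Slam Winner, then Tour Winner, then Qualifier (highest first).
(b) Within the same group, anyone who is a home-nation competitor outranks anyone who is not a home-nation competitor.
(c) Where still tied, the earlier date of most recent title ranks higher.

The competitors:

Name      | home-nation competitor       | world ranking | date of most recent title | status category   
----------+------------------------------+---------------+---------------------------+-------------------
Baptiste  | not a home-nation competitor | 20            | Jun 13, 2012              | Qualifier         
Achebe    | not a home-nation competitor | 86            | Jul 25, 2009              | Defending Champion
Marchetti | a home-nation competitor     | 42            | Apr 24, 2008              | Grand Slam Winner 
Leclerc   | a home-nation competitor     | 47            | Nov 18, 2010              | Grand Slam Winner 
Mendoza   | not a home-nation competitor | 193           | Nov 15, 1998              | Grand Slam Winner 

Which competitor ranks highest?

By status category: Achebe (Defending Champion); then Marchetti, Leclerc and Mendoza (Grand Slam Winner); then Baptiste (Qualifier).
Among Marchetti, Leclerc and Mendoza, a home-nation competitor before not a home-nation competitor: Marchetti and Leclerc (a home-nation competitor) before Mendoza (not a home-nation competitor).
Among Marchetti and Leclerc, by date of most recent title (earlier first): Marchetti (Apr 24, 2008) before Leclerc (Nov 18, 2010).
Order: Achebe, Marchetti, Leclerc, Mendoza, Baptiste.

Achebe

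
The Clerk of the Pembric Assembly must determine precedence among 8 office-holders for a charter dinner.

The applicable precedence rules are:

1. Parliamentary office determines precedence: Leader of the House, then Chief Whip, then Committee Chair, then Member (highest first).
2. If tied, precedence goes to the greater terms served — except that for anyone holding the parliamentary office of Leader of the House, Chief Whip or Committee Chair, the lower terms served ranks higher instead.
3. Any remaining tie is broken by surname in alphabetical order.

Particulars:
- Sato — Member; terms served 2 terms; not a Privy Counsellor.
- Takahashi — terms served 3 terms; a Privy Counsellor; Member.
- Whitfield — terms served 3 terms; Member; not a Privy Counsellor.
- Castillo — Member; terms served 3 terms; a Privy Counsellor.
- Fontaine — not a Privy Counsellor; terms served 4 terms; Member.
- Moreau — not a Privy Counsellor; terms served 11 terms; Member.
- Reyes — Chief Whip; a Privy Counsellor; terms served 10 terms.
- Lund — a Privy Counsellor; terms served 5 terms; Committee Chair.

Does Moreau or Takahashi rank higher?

Moreau

By parliamentary office: Reyes (Chief Whip); then Lund (Committee Chair); then Moreau, Fontaine, Castillo, Takahashi, Whitfield and Sato (Member).
Among Moreau, Fontaine, Castillo, Takahashi, Whitfield and Sato, by terms served (higher first): Moreau (11 terms) before Fontaine (4 terms) before Castillo, Takahashi and Whitfield (3 terms) before Sato (2 terms).
Among Castillo, Takahashi and Whitfield, alphabetically by surname: Castillo before Takahashi before Whitfield.
So Moreau takes precedence.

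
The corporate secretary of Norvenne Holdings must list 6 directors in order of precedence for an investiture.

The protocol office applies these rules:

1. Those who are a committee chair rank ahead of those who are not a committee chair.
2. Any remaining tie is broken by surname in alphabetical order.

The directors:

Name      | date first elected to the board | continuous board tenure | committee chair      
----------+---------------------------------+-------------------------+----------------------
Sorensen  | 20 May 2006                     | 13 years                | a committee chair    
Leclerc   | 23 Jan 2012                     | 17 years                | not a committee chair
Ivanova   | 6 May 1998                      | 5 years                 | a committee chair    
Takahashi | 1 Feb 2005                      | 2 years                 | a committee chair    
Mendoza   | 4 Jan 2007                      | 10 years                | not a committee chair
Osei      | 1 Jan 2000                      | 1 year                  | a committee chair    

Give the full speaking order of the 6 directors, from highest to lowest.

By the first rule: Ivanova, Osei, Sorensen and Takahashi (each a committee chair); then Leclerc and Mendoza (both not a committee chair).
Among Ivanova, Osei, Sorensen and Takahashi, alphabetically by surname: Ivanova before Osei before Sorensen before Takahashi.
Among Leclerc and Mendoza, alphabetically by surname: Leclerc before Mendoza.
Full order: Ivanova, Osei, Sorensen, Takahashi, Leclerc, Mendoza.

Ivanova, Osei, Sorensen, Takahashi, Leclerc, Mendoza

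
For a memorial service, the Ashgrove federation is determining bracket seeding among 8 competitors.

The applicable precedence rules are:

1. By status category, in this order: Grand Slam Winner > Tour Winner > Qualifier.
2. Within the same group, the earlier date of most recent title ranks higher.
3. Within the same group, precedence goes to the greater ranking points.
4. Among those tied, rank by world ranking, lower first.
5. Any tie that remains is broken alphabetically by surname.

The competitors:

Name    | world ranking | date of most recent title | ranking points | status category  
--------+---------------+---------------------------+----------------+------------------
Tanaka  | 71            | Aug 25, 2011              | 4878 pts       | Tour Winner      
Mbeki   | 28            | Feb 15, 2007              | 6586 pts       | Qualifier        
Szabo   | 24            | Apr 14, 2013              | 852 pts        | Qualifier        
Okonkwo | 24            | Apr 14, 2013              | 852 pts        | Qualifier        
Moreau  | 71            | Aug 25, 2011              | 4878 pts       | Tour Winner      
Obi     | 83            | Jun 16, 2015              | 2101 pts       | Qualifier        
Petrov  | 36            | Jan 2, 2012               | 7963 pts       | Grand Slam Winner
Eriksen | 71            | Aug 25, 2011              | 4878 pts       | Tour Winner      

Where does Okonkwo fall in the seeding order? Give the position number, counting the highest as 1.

6

By status category: Petrov (Grand Slam Winner); then Eriksen, Moreau and Tanaka (Tour Winner); then Mbeki, Okonkwo, Szabo and Obi (Qualifier).
Eriksen, Moreau and Tanaka all have date of most recent title Aug 25, 2011, so the next rule applies.
Eriksen, Moreau and Tanaka all have ranking points 4878 pts, so the next rule applies.
Eriksen, Moreau and Tanaka all have world ranking 71, so the next rule applies.
Among Eriksen, Moreau and Tanaka, alphabetically by surname: Eriksen before Moreau before Tanaka.
Among Mbeki, Okonkwo, Szabo and Obi, by date of most recent title (earlier first): Mbeki (Feb 15, 2007) before Okonkwo and Szabo (Apr 14, 2013) before Obi (Jun 16, 2015).
Okonkwo and Szabo both have ranking points 852 pts, so the next rule applies.
Okonkwo and Szabo both have world ranking 24, so the next rule applies.
Among Okonkwo and Szabo, alphabetically by surname: Okonkwo before Szabo.
Order: Petrov, Eriksen, Moreau, Tanaka, Mbeki, Okonkwo, Szabo, Obi. So position 6.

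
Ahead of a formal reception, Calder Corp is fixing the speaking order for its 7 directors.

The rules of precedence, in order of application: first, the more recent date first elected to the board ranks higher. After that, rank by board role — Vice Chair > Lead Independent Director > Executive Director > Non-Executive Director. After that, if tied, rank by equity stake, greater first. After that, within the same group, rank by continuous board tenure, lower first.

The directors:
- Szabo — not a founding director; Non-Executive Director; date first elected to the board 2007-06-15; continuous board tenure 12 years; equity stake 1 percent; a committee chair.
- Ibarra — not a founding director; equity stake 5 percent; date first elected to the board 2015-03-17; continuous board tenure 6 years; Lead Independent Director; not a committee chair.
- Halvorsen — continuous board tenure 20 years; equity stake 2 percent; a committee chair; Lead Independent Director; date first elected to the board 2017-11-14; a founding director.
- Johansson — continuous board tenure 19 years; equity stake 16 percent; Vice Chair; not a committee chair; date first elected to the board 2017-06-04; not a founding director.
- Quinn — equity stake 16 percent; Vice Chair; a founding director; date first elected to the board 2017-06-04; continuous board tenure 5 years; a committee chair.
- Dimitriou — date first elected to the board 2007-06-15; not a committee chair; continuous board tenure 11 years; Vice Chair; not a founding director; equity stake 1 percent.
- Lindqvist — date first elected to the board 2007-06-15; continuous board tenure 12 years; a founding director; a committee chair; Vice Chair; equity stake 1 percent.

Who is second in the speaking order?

By date first elected to the board (later first): Halvorsen (2017-11-14); then Quinn and Johansson (both 2017-06-04); then Ibarra (2015-03-17); then Dimitriou, Lindqvist and Szabo (each 2007-06-15).
Quinn and Johansson are each Vice Chair, so the next rule applies.
Quinn and Johansson both have equity stake 16 percent, so the next rule applies.
Among Quinn and Johansson, by continuous board tenure (lower first): Quinn (5 years) before Johansson (19 years).
Among Dimitriou, Lindqvist and Szabo, by board role: Dimitriou and Lindqvist (Vice Chair) before Szabo (Non-Executive Director).
Dimitriou and Lindqvist both have equity stake 1 percent, so the next rule applies.
Among Dimitriou and Lindqvist, by continuous board tenure (lower first): Dimitriou (11 years) before Lindqvist (12 years).
Order: Halvorsen, Quinn, Johansson, Ibarra, Dimitriou, Lindqvist, Szabo.

Quinn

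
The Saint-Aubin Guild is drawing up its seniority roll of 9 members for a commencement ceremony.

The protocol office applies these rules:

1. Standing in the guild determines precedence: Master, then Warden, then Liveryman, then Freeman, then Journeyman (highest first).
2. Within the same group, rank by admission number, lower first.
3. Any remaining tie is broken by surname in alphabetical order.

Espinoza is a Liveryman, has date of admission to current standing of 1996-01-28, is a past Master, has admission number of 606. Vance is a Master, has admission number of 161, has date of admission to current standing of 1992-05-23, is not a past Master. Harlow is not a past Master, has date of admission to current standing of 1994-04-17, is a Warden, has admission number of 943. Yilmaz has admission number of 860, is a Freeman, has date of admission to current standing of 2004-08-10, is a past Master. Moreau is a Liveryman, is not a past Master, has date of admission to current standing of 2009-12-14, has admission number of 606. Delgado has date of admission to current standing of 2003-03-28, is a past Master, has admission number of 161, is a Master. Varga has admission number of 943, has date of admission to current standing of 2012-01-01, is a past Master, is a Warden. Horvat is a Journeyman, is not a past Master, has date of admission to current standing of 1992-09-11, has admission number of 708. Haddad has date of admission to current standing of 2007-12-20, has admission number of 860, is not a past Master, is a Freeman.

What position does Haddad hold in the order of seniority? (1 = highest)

By standing in the guild: Delgado and Vance (Master); then Harlow and Varga (Warden); then Espinoza and Moreau (Liveryman); then Haddad and Yilmaz (Freeman); then Horvat (Journeyman).
Delgado and Vance both have admission number 161, so the next rule applies.
Among Delgado and Vance, alphabetically by surname: Delgado before Vance.
Harlow and Varga both have admission number 943, so the next rule applies.
Among Harlow and Varga, alphabetically by surname: Harlow before Varga.
Espinoza and Moreau both have admission number 606, so the next rule applies.
Among Espinoza and Moreau, alphabetically by surname: Espinoza before Moreau.
Haddad and Yilmaz both have admission number 860, so the next rule applies.
Among Haddad and Yilmaz, alphabetically by surname: Haddad before Yilmaz.
Order: Delgado, Vance, Harlow, Varga, Espinoza, Moreau, Haddad, Yilmaz, Horvat. So position 7.

7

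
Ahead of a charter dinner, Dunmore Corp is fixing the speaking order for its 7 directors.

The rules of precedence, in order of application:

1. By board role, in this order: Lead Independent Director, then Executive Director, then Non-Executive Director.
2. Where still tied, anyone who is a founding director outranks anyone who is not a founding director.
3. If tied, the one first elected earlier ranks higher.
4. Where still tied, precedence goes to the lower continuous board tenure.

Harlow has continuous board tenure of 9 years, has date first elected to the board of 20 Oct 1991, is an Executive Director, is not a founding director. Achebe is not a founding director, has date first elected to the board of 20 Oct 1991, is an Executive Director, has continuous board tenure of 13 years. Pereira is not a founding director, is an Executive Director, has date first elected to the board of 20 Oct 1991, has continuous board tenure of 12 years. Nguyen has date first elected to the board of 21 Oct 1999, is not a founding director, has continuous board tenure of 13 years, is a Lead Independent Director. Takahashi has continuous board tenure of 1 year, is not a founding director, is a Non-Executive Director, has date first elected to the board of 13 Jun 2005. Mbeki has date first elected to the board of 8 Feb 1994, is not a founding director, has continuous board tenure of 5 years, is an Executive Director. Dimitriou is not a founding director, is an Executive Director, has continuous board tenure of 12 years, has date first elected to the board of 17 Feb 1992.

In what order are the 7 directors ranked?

By board role: Nguyen (Lead Independent Director); then Harlow, Pereira, Achebe, Dimitriou and Mbeki (Executive Director); then Takahashi (Non-Executive Director).
Harlow, Pereira, Achebe, Dimitriou and Mbeki are each not a founding director, so the next rule applies.
Among Harlow, Pereira, Achebe, Dimitriou and Mbeki, by date first elected to the board (earlier first): Harlow, Pereira and Achebe (20 Oct 1991) before Dimitriou (17 Feb 1992) before Mbeki (8 Feb 1994).
Among Harlow, Pereira and Achebe, by continuous board tenure (lower first): Harlow (9 years) before Pereira (12 years) before Achebe (13 years).
Full order: Nguyen, Harlow, Pereira, Achebe, Dimitriou, Mbeki, Takahashi.

Nguyen, Harlow, Pereira, Achebe, Dimitriou, Mbeki, Takahashi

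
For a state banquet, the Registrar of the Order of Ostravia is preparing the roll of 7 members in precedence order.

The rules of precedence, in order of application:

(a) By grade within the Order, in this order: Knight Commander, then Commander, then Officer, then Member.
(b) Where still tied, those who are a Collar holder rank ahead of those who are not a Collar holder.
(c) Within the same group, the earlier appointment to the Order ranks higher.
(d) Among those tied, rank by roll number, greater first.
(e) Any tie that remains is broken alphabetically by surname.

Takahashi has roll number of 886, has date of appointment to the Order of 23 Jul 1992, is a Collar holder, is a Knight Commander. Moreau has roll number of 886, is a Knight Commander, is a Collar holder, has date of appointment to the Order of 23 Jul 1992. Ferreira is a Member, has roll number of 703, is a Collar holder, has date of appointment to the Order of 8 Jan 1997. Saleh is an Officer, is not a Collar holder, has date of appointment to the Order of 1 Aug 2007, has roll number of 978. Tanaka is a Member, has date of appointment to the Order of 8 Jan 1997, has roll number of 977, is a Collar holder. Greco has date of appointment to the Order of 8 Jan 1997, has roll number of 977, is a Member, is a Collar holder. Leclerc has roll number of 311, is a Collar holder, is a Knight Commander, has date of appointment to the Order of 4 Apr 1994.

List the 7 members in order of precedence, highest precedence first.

By grade within the Order: Moreau, Takahashi and Leclerc (Knight Commander); then Saleh (Officer); then Greco, Tanaka and Ferreira (Member).
Moreau, Takahashi and Leclerc are each a Collar holder, so the next rule applies.
Among Moreau, Takahashi and Leclerc, by date of appointment to the Order (earlier first): Moreau and Takahashi (23 Jul 1992) before Leclerc (4 Apr 1994).
Moreau and Takahashi both have roll number 886, so the next rule applies.
Among Moreau and Takahashi, alphabetically by surname: Moreau before Takahashi.
Greco, Tanaka and Ferreira are each a Collar holder, so the next rule applies.
Greco, Tanaka and Ferreira all have date of appointment to the Order 8 Jan 1997, so the next rule applies.
Among Greco, Tanaka and Ferreira, by roll number (higher first): Greco and Tanaka (977) before Ferreira (703).
Among Greco and Tanaka, alphabetically by surname: Greco before Tanaka.
Full order: Moreau, Takahashi, Leclerc, Saleh, Greco, Tanaka, Ferreira.

Moreau, Takahashi, Leclerc, Saleh, Greco, Tanaka, Ferreira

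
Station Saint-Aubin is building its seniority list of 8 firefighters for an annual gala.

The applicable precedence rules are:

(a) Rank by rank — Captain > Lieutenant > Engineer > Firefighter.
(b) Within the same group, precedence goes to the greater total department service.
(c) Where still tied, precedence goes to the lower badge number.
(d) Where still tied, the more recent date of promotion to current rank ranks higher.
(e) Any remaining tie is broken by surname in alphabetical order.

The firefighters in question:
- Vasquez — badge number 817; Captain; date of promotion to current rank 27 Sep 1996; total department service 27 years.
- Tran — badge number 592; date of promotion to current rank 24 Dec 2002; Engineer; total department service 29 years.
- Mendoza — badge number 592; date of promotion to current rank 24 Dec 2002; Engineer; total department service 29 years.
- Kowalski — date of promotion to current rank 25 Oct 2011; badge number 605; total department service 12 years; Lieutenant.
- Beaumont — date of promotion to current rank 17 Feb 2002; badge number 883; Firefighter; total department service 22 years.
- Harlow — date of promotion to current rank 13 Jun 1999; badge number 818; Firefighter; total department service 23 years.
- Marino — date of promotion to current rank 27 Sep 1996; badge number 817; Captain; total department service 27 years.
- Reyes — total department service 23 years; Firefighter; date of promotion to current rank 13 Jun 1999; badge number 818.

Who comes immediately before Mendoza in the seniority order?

By rank: Marino and Vasquez (Captain); then Kowalski (Lieutenant); then Mendoza and Tran (Engineer); then Harlow, Reyes and Beaumont (Firefighter).
Marino and Vasquez both have total department service 27 years, so the next rule applies.
Marino and Vasquez both have badge number 817, so the next rule applies.
Marino and Vasquez both have date of promotion to current rank 27 Sep 1996, so the next rule applies.
Among Marino and Vasquez, alphabetically by surname: Marino before Vasquez.
Mendoza and Tran both have total department service 29 years, so the next rule applies.
Mendoza and Tran both have badge number 592, so the next rule applies.
Mendoza and Tran both have date of promotion to current rank 24 Dec 2002, so the next rule applies.
Among Mendoza and Tran, alphabetically by surname: Mendoza before Tran.
Among Harlow, Reyes and Beaumont, by total department service (higher first): Harlow and Reyes (23 years) before Beaumont (22 years).
Harlow and Reyes both have badge number 818, so the next rule applies.
Harlow and Reyes both have date of promotion to current rank 13 Jun 1999, so the next rule applies.
Among Harlow and Reyes, alphabetically by surname: Harlow before Reyes.
Order: Marino, Vasquez, Kowalski, Mendoza, Tran, Harlow, Reyes, Beaumont.

Kowalski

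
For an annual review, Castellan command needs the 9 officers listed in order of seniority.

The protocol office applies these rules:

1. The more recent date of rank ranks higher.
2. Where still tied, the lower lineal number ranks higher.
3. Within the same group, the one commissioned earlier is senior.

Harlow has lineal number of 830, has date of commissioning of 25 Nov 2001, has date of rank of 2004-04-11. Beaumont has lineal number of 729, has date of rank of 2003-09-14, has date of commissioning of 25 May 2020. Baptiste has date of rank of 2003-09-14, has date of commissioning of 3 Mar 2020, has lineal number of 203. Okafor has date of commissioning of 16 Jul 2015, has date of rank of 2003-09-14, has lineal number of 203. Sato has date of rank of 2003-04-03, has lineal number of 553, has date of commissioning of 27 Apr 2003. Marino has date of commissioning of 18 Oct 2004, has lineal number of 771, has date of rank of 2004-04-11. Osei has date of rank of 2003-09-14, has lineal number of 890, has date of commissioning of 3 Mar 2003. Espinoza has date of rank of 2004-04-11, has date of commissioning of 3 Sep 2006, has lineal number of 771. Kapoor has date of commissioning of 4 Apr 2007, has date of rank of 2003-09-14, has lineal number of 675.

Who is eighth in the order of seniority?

Osei

By date of rank (later first): Marino, Espinoza and Harlow (each 2004-04-11); then Okafor, Baptiste, Kapoor, Beaumont and Osei (each 2003-09-14); then Sato (2003-04-03).
Among Marino, Espinoza and Harlow, by lineal number (lower first): Marino and Espinoza (771) before Harlow (830).
Among Marino and Espinoza, by date of commissioning (earlier first): Marino (18 Oct 2004) before Espinoza (3 Sep 2006).
Among Okafor, Baptiste, Kapoor, Beaumont and Osei, by lineal number (lower first): Okafor and Baptiste (203) before Kapoor (675) before Beaumont (729) before Osei (890).
Among Okafor and Baptiste, by date of commissioning (earlier first): Okafor (16 Jul 2015) before Baptiste (3 Mar 2020).
Order: Marino, Espinoza, Harlow, Okafor, Baptiste, Kapoor, Beaumont, Osei, Sato.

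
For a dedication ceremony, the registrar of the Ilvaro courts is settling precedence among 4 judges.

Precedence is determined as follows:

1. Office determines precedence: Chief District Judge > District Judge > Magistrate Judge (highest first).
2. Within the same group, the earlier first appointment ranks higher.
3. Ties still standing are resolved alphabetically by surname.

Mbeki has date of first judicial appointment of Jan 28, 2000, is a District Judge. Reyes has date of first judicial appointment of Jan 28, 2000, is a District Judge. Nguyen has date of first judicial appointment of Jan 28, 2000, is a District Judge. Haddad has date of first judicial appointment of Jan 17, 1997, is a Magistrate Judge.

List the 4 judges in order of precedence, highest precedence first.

By office: Mbeki, Nguyen and Reyes (District Judge); then Haddad (Magistrate Judge).
Mbeki, Nguyen and Reyes all have date of first judicial appointment Jan 28, 2000, so the next rule applies.
Among Mbeki, Nguyen and Reyes, alphabetically by surname: Mbeki before Nguyen before Reyes.
Full order: Mbeki, Nguyen, Reyes, Haddad.

Mbeki, Nguyen, Reyes, Haddad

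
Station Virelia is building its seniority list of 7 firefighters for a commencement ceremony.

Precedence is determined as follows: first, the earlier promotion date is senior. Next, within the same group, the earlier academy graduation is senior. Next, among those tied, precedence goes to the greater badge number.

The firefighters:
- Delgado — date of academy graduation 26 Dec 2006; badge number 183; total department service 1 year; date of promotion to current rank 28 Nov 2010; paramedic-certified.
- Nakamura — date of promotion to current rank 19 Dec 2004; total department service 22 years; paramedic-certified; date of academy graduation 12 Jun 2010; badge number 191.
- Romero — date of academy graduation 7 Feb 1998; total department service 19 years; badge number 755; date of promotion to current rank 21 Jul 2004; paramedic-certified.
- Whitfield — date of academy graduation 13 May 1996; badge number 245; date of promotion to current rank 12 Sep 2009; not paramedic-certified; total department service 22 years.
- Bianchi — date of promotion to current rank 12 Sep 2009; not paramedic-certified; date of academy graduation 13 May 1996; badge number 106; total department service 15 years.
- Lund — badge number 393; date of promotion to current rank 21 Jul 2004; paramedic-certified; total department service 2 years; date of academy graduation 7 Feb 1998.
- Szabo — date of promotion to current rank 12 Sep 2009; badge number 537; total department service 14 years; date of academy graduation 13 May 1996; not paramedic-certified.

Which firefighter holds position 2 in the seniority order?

Lund

By date of promotion to current rank (earlier first): Romero and Lund (both 21 Jul 2004); then Nakamura (19 Dec 2004); then Szabo, Whitfield and Bianchi (each 12 Sep 2009); then Delgado (28 Nov 2010).
Romero and Lund both have date of academy graduation 7 Feb 1998, so the next rule applies.
Among Romero and Lund, by badge number (higher first): Romero (755) before Lund (393).
Szabo, Whitfield and Bianchi all have date of academy graduation 13 May 1996, so the next rule applies.
Among Szabo, Whitfield and Bianchi, by badge number (higher first): Szabo (537) before Whitfield (245) before Bianchi (106).
Order: Romero, Lund, Nakamura, Szabo, Whitfield, Bianchi, Delgado.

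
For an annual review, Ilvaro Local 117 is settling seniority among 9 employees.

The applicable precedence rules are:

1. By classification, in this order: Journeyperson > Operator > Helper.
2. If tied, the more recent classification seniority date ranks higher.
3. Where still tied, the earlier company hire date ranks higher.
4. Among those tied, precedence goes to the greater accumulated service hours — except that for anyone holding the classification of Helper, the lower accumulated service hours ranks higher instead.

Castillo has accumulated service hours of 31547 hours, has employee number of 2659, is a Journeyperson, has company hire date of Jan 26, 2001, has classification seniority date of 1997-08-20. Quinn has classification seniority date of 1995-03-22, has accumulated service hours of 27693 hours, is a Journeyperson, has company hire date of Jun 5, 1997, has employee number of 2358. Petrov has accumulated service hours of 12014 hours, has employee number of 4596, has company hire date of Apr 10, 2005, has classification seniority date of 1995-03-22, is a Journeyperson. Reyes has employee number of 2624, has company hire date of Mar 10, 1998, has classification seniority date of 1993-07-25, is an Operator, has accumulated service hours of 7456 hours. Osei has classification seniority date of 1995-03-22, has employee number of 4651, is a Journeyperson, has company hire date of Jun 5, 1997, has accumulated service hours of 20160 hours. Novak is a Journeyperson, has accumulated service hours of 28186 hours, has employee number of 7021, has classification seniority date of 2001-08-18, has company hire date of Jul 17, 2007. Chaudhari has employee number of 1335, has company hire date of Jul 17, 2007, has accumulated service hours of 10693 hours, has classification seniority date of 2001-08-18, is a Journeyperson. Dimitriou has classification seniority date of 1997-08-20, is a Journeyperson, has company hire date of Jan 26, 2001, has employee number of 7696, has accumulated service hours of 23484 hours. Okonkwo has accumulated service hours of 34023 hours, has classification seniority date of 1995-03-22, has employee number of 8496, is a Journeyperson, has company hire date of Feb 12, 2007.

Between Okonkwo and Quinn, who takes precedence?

Quinn

By classification: Novak, Chaudhari, Castillo, Dimitriou, Quinn, Osei, Petrov and Okonkwo (Journeyperson); then Reyes (Operator).
Among Novak, Chaudhari, Castillo, Dimitriou, Quinn, Osei, Petrov and Okonkwo, by classification seniority date (later first): Novak and Chaudhari (2001-08-18) before Castillo and Dimitriou (1997-08-20) before Quinn, Osei, Petrov and Okonkwo (1995-03-22).
Novak and Chaudhari both have company hire date Jul 17, 2007, so the next rule applies.
Among Novak and Chaudhari, by accumulated service hours (higher first): Novak (28186 hours) before Chaudhari (10693 hours).
Castillo and Dimitriou both have company hire date Jan 26, 2001, so the next rule applies.
Among Castillo and Dimitriou, by accumulated service hours (higher first): Castillo (31547 hours) before Dimitriou (23484 hours).
Among Quinn, Osei, Petrov and Okonkwo, by company hire date (earlier first): Quinn and Osei (Jun 5, 1997) before Petrov (Apr 10, 2005) before Okonkwo (Feb 12, 2007).
Among Quinn and Osei, by accumulated service hours (higher first): Quinn (27693 hours) before Osei (20160 hours).
So Quinn takes precedence.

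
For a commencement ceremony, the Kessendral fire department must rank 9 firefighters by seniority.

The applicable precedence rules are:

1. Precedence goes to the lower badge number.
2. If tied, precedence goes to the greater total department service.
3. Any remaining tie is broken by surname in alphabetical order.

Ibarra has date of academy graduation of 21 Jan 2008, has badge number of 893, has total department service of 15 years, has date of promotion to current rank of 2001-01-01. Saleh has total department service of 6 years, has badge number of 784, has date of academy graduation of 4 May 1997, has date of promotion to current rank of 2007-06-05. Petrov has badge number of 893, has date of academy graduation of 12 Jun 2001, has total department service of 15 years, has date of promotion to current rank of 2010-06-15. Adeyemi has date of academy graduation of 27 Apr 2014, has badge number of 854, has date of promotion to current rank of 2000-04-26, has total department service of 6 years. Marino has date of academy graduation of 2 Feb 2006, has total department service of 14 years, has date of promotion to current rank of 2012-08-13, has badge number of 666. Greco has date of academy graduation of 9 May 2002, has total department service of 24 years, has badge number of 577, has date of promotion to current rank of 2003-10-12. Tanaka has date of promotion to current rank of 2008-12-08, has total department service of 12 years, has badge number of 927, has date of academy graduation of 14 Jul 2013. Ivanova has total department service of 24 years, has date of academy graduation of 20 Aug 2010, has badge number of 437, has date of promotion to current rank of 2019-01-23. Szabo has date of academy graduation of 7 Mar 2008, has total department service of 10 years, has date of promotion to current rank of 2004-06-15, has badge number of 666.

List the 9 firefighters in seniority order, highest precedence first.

Ivanova, Greco, Marino, Szabo, Saleh, Adeyemi, Ibarra, Petrov, Tanaka

By badge number (lower first): Ivanova (437); then Greco (577); then Marino and Szabo (both 666); then Saleh (784); then Adeyemi (854); then Ibarra and Petrov (both 893); then Tanaka (927).
Among Marino and Szabo, by total department service (higher first): Marino (14 years) before Szabo (10 years).
Ibarra and Petrov both have total department service 15 years, so the next rule applies.
Among Ibarra and Petrov, alphabetically by surname: Ibarra before Petrov.
Full order: Ivanova, Greco, Marino, Szabo, Saleh, Adeyemi, Ibarra, Petrov, Tanaka.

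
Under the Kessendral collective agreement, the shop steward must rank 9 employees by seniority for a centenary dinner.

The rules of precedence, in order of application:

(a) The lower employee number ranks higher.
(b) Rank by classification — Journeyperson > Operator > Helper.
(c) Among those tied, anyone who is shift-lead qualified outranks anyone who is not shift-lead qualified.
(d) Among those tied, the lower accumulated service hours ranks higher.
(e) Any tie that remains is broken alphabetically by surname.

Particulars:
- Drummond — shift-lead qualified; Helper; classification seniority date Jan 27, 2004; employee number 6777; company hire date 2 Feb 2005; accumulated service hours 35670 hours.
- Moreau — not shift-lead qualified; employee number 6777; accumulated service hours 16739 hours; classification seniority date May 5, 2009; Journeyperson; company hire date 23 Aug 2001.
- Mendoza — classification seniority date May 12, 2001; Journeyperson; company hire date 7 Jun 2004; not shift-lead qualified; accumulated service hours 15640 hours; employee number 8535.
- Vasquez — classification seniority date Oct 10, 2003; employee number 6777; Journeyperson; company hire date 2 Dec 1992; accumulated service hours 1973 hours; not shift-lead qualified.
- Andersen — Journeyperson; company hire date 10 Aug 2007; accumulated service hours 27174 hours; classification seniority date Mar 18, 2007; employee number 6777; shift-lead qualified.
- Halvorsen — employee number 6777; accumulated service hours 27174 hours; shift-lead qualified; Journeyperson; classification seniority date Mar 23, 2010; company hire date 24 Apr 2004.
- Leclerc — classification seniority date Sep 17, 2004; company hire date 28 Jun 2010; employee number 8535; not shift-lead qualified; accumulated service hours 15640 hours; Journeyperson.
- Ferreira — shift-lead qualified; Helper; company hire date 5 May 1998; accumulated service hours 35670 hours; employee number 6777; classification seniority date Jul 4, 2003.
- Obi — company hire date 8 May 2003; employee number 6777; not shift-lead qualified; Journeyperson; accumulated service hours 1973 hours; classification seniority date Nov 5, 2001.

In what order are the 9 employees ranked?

Andersen, Halvorsen, Obi, Vasquez, Moreau, Drummond, Ferreira, Leclerc, Mendoza

By employee number (lower first): Andersen, Halvorsen, Obi, Vasquez, Moreau, Drummond and Ferreira (each 6777); then Leclerc and Mendoza (both 8535).
Among Andersen, Halvorsen, Obi, Vasquez, Moreau, Drummond and Ferreira, by classification: Andersen, Halvorsen, Obi, Vasquez and Moreau (Journeyperson) before Drummond and Ferreira (Helper).
Among Andersen, Halvorsen, Obi, Vasquez and Moreau, shift-lead qualified before not shift-lead qualified: Andersen and Halvorsen (shift-lead qualified) before Obi, Vasquez and Moreau (not shift-lead qualified).
Andersen and Halvorsen both have accumulated service hours 27174 hours, so the next rule applies.
Among Andersen and Halvorsen, alphabetically by surname: Andersen before Halvorsen.
Among Obi, Vasquez and Moreau, by accumulated service hours (lower first): Obi and Vasquez (1973 hours) before Moreau (16739 hours).
Among Obi and Vasquez, alphabetically by surname: Obi before Vasquez.
Drummond and Ferreira are each shift-lead qualified, so the next rule applies.
Drummond and Ferreira both have accumulated service hours 35670 hours, so the next rule applies.
Among Drummond and Ferreira, alphabetically by surname: Drummond before Ferreira.
Leclerc and Mendoza are each Journeyperson, so the next rule applies.
Leclerc and Mendoza are each not shift-lead qualified, so the next rule applies.
Leclerc and Mendoza both have accumulated service hours 15640 hours, so the next rule applies.
Among Leclerc and Mendoza, alphabetically by surname: Leclerc before Mendoza.
Full order: Andersen, Halvorsen, Obi, Vasquez, Moreau, Drummond, Ferreira, Leclerc, Mendoza.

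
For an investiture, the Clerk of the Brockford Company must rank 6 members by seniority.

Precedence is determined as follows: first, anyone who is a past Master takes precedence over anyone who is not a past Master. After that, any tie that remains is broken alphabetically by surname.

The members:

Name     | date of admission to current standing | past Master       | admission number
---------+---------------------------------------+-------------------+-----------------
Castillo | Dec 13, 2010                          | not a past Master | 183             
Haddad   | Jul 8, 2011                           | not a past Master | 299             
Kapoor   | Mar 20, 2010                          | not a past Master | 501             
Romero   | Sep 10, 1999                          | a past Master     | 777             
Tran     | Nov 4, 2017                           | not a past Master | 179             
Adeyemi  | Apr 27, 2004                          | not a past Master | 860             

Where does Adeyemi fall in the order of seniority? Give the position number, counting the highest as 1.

By the first rule: Romero (a past Master); then Adeyemi, Castillo, Haddad, Kapoor and Tran (each not a past Master).
Among Adeyemi, Castillo, Haddad, Kapoor and Tran, alphabetically by surname: Adeyemi before Castillo before Haddad before Kapoor before Tran.
Order: Romero, Adeyemi, Castillo, Haddad, Kapoor, Tran. So position 2.

2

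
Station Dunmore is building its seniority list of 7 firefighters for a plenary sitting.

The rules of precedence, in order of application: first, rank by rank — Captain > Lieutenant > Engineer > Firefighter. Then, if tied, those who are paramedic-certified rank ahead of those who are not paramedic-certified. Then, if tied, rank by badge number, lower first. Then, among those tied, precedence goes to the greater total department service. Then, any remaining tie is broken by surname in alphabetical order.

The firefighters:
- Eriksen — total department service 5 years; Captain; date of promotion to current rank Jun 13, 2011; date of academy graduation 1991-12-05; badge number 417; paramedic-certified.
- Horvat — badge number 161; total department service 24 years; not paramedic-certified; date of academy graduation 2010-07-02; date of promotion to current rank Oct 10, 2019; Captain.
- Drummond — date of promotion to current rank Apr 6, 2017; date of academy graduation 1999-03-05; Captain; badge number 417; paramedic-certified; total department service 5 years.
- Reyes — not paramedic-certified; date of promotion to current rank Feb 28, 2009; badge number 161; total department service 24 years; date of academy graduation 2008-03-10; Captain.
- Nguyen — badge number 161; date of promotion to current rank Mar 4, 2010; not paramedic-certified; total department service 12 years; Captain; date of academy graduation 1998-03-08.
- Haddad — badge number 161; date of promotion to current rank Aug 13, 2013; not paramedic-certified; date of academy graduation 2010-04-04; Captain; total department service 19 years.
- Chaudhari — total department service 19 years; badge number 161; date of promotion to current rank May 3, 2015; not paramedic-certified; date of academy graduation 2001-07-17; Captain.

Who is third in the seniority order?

Horvat

By rank: Drummond, Eriksen, Horvat, Reyes, Chaudhari, Haddad and Nguyen (Captain).
Among Drummond, Eriksen, Horvat, Reyes, Chaudhari, Haddad and Nguyen, paramedic-certified before not paramedic-certified: Drummond and Eriksen (paramedic-certified) before Horvat, Reyes, Chaudhari, Haddad and Nguyen (not paramedic-certified).
Drummond and Eriksen both have badge number 417, so the next rule applies.
Drummond and Eriksen both have total department service 5 years, so the next rule applies.
Among Drummond and Eriksen, alphabetically by surname: Drummond before Eriksen.
Horvat, Reyes, Chaudhari, Haddad and Nguyen all have badge number 161, so the next rule applies.
Among Horvat, Reyes, Chaudhari, Haddad and Nguyen, by total department service (higher first): Horvat and Reyes (24 years) before Chaudhari and Haddad (19 years) before Nguyen (12 years).
Among Horvat and Reyes, alphabetically by surname: Horvat before Reyes.
Among Chaudhari and Haddad, alphabetically by surname: Chaudhari before Haddad.
Order: Drummond, Eriksen, Horvat, Reyes, Chaudhari, Haddad, Nguyen.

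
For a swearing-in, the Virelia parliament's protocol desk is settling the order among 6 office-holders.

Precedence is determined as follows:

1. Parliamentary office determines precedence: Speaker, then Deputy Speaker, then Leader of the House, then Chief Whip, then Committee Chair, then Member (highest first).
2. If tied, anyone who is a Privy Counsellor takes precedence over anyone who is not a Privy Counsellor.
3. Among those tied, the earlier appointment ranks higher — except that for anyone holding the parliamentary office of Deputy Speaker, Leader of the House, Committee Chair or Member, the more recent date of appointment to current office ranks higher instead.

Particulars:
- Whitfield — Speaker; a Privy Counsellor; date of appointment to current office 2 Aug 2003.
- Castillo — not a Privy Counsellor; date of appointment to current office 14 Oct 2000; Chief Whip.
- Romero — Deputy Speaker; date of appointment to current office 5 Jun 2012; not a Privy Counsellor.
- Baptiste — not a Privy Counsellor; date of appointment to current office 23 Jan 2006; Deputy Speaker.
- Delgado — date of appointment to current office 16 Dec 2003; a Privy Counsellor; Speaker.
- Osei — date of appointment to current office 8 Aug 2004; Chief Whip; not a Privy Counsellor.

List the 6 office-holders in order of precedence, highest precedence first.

By parliamentary office: Whitfield and Delgado (Speaker); then Romero and Baptiste (Deputy Speaker); then Castillo and Osei (Chief Whip).
Whitfield and Delgado are each a Privy Counsellor, so the next rule applies.
Among Whitfield and Delgado, by date of appointment to current office (earlier first): Whitfield (2 Aug 2003) before Delgado (16 Dec 2003).
Romero and Baptiste are each not a Privy Counsellor, so the next rule applies.
Among Romero and Baptiste, by date of appointment to current office (later first) (reversed rule for this group): Romero (5 Jun 2012) before Baptiste (23 Jan 2006).
Castillo and Osei are each not a Privy Counsellor, so the next rule applies.
Among Castillo and Osei, by date of appointment to current office (earlier first): Castillo (14 Oct 2000) before Osei (8 Aug 2004).
Full order: Whitfield, Delgado, Romero, Baptiste, Castillo, Osei.

Whitfield, Delgado, Romero, Baptiste, Castillo, Osei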